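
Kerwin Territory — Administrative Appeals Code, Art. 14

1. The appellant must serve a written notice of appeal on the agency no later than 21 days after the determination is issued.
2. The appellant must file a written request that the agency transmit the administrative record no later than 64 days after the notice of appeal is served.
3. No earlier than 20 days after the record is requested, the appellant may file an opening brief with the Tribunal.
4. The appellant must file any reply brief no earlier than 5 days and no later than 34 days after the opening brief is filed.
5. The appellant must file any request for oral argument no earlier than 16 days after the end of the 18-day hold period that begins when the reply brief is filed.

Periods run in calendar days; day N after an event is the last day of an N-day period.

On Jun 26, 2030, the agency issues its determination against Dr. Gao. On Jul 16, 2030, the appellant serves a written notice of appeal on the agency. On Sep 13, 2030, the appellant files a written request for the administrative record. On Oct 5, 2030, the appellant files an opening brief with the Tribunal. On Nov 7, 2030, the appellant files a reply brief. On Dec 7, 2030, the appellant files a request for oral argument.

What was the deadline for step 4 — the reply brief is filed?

Step 4 runs from Oct 5, 2030, when the opening brief is filed. The window is 5–34 days after Oct 5, 2030; it closes on Nov 8, 2030.

Nov 8, 2030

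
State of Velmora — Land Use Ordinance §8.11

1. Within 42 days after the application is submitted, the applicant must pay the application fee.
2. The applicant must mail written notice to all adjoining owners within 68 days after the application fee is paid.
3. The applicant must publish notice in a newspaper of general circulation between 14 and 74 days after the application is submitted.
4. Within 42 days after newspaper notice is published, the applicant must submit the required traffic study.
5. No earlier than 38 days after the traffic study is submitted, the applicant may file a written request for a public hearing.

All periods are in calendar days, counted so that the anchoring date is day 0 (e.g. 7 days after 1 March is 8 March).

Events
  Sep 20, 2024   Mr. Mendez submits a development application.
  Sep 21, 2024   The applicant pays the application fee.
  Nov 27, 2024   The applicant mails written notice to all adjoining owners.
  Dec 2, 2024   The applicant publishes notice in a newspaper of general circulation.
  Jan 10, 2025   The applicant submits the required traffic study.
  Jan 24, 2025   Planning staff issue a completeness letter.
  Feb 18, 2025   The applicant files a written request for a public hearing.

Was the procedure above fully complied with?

Yes

(1) due by Sep 20, 2024 + 42 days = Nov 1, 2024; done Sep 21, 2024 — timely.
(2) due by Sep 21, 2024 + 68 days = Nov 28, 2024; completed Nov 27, 2024, before the deadline.
(3) the permitted window runs from Sep 20, 2024 + 14 = Oct 4, 2024 to Sep 20, 2024 + 74 = Dec 3, 2024; done Dec 2, 2024, which is between those dates.
(4) due by Dec 2, 2024 + 42 days = Jan 13, 2025; done Jan 10, 2025 — timely.
(5) permitted from Jan 10, 2025 + 38 days = Feb 17, 2025 onward; Feb 18, 2025 is on or after that date.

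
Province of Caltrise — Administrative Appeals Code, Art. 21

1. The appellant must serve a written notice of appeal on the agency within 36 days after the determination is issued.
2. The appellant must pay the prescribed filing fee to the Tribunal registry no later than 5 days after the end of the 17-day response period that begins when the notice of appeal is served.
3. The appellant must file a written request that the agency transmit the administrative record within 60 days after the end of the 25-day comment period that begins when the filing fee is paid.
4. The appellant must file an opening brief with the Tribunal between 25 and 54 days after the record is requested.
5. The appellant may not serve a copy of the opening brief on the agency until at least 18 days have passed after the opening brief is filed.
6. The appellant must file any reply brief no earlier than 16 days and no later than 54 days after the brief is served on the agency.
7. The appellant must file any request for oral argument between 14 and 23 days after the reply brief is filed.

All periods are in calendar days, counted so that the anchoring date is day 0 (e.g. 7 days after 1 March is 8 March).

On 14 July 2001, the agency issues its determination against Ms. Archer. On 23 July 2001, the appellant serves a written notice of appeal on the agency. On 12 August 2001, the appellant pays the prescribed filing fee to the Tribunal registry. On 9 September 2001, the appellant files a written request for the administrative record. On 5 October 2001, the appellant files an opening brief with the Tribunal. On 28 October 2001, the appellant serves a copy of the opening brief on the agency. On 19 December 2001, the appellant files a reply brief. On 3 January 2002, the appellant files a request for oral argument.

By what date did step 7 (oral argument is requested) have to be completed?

11 January 2002

Step 7 runs from 19 December 2001, when the reply brief is filed. The window is 14–23 days after 19 December 2001; it closes on 11 January 2002.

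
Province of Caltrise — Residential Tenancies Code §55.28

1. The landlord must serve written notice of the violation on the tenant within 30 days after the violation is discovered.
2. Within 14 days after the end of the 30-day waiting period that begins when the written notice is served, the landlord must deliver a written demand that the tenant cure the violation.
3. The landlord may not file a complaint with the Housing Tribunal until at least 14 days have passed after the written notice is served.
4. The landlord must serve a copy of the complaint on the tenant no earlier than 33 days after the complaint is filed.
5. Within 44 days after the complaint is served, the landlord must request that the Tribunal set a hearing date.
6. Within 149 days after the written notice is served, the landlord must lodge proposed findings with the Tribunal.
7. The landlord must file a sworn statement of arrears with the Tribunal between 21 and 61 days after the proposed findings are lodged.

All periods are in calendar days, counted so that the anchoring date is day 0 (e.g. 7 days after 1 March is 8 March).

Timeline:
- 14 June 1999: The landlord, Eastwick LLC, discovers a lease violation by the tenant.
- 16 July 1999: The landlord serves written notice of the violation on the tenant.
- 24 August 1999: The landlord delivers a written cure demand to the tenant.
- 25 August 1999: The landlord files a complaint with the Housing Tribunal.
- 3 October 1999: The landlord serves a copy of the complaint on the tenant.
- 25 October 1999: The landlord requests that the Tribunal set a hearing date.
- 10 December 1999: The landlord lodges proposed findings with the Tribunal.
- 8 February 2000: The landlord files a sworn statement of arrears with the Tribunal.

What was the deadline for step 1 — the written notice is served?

14 July 1999

Step 1 runs from 14 June 1999, when the violation is discovered. 30 days after 14 June 1999 is 14 July 1999.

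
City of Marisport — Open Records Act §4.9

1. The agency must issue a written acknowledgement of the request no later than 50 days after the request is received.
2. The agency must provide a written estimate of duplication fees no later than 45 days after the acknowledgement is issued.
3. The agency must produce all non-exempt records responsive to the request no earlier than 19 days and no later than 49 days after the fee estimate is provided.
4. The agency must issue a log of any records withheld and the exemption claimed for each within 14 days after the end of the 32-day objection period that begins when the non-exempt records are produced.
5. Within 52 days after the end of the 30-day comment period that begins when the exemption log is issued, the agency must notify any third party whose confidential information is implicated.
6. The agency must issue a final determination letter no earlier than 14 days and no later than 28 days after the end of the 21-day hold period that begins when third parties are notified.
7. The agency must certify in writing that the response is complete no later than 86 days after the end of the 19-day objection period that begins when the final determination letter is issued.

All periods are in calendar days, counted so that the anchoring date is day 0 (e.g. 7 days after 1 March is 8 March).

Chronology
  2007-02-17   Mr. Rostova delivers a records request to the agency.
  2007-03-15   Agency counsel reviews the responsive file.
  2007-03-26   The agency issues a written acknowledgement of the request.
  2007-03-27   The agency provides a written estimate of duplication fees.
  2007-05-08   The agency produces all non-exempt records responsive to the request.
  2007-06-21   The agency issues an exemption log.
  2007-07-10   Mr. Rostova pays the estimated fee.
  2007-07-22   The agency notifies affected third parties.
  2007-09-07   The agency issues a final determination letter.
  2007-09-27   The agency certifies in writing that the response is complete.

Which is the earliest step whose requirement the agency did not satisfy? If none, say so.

None — every step was satisfied

Step 1 — counting 50 days from 2007-02-17 (when the request is received) gives a deadline of 2007-04-08; completed 2007-03-26, before the deadline.
Step 2 — counting 45 days from 2007-03-26 (when the acknowledgement is issued) gives a deadline of 2007-05-10; 2007-03-27 is within that limit.
Step 3 — 19 and 49 days from 2007-03-27 (when the fee estimate is provided) are 2007-04-15 and 2007-05-15 respectively; done 2007-05-08 — within the window.
Step 4 — counting 14 days from 2007-06-09 (end of the 32-day objection period, which began when the non-exempt records are produced on 2007-05-08) gives a deadline of 2007-06-23; 2007-06-21 is within that limit.
Step 5 — counting 52 days from 2007-07-21 (end of the 30-day comment period, which began when the exemption log is issued on 2007-06-21) gives a deadline of 2007-09-11; 2007-07-22 is within that limit.
Step 6 — 14 and 28 days from 2007-08-12 (end of the 21-day hold period, which began when third parties are notified on 2007-07-22) are 2007-08-26 and 2007-09-09 respectively; done 2007-09-07 — within the window.
Step 7 — counting 86 days from 2007-09-26 (end of the 19-day objection period, which began when the final determination letter is issued on 2007-09-07) gives a deadline of 2007-12-21; done 2007-09-27 — timely.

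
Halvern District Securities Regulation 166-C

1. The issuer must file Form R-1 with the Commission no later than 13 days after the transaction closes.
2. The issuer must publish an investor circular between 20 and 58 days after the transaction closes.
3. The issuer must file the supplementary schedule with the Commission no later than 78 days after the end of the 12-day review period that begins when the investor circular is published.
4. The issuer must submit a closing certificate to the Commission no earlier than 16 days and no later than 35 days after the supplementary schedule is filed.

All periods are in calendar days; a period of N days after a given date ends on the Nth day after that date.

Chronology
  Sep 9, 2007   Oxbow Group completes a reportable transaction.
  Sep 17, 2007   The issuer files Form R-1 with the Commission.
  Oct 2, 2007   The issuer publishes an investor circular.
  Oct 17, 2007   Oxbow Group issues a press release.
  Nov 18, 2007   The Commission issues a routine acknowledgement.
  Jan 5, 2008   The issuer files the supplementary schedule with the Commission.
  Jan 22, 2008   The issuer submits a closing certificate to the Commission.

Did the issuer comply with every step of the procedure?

Step 1 — counting 13 days from Sep 9, 2007 (when the transaction closes) gives a deadline of Sep 22, 2007; Sep 17, 2007 is within that limit.
Step 2 — 20 and 58 days from Sep 9, 2007 (when the transaction closes) are Sep 29, 2007 and Nov 6, 2007 respectively; Oct 2, 2007 falls inside that range.
Step 3 — counting 78 days from Oct 14, 2007 (end of the 12-day review period, which began when the investor circular is published on Oct 2, 2007) gives a deadline of Dec 31, 2007; done Jan 5, 2008 — 5 days late.
That is the first point of non-compliance.

No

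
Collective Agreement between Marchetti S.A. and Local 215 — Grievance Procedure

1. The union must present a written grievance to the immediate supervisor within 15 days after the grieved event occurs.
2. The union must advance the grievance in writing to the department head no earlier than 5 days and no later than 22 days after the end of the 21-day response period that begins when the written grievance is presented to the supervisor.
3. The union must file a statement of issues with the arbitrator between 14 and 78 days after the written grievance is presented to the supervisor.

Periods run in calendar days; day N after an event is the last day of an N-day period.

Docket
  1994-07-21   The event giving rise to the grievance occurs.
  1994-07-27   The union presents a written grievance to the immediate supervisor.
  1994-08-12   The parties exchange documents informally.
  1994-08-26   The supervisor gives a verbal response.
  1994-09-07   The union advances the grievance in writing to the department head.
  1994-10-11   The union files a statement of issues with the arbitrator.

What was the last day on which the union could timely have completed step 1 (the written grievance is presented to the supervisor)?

Step 1 runs from 1994-07-21, when the grieved event occurs. 15 days after 1994-07-21 is 1994-08-05.

1994-08-05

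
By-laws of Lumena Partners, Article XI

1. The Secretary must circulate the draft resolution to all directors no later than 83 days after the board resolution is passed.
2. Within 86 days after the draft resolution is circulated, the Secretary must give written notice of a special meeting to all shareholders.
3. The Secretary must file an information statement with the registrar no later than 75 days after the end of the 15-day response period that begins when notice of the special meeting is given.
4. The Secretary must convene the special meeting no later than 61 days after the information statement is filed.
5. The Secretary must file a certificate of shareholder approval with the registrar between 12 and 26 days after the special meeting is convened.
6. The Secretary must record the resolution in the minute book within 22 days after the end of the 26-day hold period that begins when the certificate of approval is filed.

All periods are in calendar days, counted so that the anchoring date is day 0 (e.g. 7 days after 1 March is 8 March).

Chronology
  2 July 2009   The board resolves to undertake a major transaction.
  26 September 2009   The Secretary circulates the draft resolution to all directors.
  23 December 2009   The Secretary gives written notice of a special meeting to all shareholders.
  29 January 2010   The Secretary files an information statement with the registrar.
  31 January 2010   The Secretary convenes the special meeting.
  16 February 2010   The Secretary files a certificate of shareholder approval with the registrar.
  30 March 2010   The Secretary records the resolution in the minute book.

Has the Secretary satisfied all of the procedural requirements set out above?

No

Step 1 — counting 83 days from 2 July 2009 (when the board resolution is passed) gives a deadline of 23 September 2009; not done until 26 September 2009, 3 days after the deadline.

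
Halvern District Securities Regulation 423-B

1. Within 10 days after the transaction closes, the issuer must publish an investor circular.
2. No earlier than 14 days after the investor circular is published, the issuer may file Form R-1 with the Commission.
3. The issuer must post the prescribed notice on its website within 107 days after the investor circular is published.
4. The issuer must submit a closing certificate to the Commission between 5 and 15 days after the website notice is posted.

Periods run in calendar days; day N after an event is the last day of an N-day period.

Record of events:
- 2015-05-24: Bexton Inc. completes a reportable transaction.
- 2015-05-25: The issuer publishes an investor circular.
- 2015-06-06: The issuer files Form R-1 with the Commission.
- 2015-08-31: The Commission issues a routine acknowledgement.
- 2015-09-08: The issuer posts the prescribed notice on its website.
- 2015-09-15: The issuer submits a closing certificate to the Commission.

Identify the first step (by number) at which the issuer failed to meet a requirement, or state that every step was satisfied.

Step 2

Step 1 — counting 10 days from 2015-05-24 (when the transaction closes) gives a deadline of 2015-06-03; completed 2015-05-25, before the deadline.
Step 2 — must wait 14 days from 2015-05-25 (when the investor circular is published), so not before 2015-06-08; 2015-06-06 is 2 days before the earliest permitted date.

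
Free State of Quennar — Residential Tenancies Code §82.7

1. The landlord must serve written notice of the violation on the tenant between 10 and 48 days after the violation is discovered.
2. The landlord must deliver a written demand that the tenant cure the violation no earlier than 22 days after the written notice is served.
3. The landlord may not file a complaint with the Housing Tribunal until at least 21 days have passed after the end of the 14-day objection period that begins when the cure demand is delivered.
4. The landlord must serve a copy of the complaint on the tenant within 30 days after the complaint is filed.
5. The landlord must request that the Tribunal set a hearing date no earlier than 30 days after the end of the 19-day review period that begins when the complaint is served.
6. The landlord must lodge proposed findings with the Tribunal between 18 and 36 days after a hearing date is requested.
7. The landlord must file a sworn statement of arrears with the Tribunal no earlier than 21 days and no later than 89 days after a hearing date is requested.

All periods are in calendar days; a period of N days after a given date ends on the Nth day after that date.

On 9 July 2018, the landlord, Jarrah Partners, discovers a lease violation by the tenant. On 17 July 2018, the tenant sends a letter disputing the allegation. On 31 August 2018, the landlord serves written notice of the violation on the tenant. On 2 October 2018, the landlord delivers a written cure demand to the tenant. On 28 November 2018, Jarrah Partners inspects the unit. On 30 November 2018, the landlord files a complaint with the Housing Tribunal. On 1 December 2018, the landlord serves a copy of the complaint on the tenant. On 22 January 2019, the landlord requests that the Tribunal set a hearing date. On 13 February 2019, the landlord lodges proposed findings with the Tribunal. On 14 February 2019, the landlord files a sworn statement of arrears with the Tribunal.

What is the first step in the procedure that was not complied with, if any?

Step 1

(1) the permitted window runs from 9 July 2018 + 10 = 19 July 2018 to 9 July 2018 + 48 = 26 August 2018; done 31 August 2018 — 5 days after the window closed.
The procedure was therefore not followed at step 1.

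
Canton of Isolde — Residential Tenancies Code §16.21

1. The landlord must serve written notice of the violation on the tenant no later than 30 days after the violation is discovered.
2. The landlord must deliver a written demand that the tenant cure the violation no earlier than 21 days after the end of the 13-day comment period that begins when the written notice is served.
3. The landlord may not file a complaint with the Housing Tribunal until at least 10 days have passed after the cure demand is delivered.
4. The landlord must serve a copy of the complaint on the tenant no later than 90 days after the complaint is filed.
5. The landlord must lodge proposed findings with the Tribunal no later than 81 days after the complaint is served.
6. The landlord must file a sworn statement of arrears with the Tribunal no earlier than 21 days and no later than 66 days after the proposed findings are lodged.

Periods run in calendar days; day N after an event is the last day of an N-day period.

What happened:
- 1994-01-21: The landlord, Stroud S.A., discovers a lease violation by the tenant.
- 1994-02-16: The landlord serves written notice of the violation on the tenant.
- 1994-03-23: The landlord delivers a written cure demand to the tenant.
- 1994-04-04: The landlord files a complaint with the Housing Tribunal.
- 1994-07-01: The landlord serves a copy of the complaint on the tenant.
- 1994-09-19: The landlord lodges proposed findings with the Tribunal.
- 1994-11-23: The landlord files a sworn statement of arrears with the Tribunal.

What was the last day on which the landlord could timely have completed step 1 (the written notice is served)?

Step 1 runs from 1994-01-21, when the violation is discovered. 30 days after 1994-01-21 is 1994-02-20.

1994-02-20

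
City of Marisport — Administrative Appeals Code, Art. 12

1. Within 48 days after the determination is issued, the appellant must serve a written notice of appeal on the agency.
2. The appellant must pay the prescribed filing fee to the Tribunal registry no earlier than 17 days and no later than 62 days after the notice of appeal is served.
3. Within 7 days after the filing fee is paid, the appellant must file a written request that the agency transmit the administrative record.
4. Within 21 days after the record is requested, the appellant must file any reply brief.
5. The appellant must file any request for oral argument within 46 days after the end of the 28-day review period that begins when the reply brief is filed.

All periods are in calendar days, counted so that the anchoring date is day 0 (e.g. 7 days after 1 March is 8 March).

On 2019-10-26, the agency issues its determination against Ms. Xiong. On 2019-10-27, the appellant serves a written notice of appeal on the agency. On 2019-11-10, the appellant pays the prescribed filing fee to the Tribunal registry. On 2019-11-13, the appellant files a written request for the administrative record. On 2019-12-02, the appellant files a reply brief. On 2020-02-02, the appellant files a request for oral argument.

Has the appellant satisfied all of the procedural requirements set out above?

No

Step 1: 48 days after 2019-10-26 (when the determination is issued) is 2019-12-13; completed 2019-10-27, before the deadline.
Step 2: the window is 17–62 days after 2019-10-27 (when the notice of appeal is served), so 2019-11-13 through 2019-12-28; done 2019-11-10 — 3 days before the window opened.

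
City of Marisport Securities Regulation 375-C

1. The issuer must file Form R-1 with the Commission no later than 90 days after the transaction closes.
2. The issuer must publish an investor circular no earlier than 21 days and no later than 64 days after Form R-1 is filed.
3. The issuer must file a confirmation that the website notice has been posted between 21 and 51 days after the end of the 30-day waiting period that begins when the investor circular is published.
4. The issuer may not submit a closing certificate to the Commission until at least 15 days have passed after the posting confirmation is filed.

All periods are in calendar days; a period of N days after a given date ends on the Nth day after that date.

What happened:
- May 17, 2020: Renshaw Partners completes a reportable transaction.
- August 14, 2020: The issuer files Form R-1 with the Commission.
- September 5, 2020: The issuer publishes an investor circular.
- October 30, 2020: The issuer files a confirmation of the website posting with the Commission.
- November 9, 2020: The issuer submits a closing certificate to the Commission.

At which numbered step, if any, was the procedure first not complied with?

Step 4

Step 1: 90 days after May 17, 2020 (when the transaction closes) is August 15, 2020; completed August 14, 2020, before the deadline.
Step 2: the window is 21–64 days after August 14, 2020 (when Form R-1 is filed), so September 4, 2020 through October 17, 2020; done September 5, 2020, which is between those dates.
Step 3: the window is 21–51 days after October 5, 2020 (end of the 30-day waiting period, which began when the investor circular is published on September 5, 2020), so October 26, 2020 through November 25, 2020; done October 30, 2020, which is between those dates.
Step 4: the earliest permitted date is 15 days after October 30, 2020 (when the posting confirmation is filed), i.e. November 14, 2020; acted on November 9, 2020, 5 days prematurely.
No need to go further; step 4 was not satisfied.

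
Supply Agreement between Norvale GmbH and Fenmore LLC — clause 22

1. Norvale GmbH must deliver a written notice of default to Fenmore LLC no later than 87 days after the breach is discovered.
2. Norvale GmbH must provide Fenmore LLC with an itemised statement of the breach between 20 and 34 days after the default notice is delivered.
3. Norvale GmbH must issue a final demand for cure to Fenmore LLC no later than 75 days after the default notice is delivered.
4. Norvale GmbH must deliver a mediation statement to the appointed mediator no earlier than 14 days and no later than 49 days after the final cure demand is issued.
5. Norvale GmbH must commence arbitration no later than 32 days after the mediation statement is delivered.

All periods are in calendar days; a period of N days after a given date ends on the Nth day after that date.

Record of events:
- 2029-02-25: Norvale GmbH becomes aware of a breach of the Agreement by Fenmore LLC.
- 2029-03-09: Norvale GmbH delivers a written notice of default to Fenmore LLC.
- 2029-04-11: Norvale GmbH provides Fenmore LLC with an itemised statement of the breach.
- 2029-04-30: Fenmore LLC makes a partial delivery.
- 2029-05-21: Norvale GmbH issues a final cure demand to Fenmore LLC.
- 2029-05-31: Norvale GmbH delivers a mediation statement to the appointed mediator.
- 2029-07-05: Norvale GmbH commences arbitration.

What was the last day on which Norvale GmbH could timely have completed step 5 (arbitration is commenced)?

Step 5 runs from 2029-05-31, when the mediation statement is delivered. 32 days after 2029-05-31 is 2029-07-02.

2029-07-02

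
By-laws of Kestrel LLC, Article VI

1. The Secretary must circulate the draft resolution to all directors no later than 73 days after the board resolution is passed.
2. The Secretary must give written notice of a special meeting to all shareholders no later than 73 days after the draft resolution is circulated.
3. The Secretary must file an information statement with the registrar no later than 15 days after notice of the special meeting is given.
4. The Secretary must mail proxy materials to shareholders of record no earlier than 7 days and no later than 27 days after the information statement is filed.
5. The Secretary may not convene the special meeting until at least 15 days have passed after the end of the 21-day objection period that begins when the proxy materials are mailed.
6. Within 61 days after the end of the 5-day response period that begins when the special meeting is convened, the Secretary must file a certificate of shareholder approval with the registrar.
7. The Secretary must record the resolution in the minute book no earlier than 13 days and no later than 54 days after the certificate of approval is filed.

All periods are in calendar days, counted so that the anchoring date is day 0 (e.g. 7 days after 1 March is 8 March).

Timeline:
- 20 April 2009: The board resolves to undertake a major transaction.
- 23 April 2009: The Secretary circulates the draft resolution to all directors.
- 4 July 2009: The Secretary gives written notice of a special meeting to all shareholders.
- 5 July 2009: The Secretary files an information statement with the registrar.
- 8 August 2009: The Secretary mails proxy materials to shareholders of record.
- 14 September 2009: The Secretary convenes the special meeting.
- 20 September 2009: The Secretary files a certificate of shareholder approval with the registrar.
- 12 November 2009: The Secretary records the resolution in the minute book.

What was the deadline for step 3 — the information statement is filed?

Step 3 runs from 4 July 2009, when notice of the special meeting is given. 15 days after 4 July 2009 is 19 July 2009.

19 July 2009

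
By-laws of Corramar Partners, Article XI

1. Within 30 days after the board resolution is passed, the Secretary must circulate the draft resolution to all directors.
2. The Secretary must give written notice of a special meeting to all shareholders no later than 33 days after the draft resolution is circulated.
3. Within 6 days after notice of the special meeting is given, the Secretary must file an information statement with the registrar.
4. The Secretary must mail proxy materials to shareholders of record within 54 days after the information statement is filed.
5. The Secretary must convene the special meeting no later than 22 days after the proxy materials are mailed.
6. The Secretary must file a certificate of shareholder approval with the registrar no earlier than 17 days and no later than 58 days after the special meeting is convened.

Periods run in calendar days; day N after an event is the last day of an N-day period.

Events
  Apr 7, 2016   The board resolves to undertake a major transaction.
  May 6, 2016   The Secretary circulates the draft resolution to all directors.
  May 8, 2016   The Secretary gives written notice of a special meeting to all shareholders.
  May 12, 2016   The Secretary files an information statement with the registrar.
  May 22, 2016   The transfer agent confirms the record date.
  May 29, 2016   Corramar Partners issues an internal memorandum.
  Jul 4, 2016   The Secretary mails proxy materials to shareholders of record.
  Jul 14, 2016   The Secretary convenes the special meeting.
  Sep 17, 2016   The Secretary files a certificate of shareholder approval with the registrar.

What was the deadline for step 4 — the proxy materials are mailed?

Jul 5, 2016

Step 4 runs from May 12, 2016, when the information statement is filed. 54 days after May 12, 2016 is Jul 5, 2016.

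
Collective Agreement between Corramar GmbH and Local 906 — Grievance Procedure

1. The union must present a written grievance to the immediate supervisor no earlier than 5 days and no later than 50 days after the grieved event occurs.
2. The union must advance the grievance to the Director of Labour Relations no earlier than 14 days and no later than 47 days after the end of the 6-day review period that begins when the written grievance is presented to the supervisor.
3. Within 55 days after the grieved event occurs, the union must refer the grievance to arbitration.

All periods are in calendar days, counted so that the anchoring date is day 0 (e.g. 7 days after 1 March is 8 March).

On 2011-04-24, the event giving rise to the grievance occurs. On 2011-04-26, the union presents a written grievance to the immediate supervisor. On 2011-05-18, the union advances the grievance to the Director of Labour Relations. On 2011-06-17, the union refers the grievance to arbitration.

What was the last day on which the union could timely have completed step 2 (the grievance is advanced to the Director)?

The written grievance is presented to the supervisor on 2011-04-26; the 6-day review period therefore ends 2011-05-02, and step 2 runs from that date. The window is 14–47 days after 2011-05-02; it closes on 2011-06-18.

2011-06-18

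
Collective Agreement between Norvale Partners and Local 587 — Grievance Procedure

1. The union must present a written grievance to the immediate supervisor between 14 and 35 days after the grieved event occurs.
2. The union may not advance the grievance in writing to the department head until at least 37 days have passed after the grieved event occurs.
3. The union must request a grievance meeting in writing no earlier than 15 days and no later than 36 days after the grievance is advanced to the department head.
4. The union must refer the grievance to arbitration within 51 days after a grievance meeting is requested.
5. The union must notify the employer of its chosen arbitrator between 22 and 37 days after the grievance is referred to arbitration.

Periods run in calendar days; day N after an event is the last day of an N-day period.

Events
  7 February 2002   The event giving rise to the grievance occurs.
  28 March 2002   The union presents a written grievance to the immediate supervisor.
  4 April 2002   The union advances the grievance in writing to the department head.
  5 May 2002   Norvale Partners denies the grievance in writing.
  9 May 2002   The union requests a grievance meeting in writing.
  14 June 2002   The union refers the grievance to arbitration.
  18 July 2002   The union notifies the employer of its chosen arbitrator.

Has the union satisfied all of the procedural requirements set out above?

No

Step 1: the window is 14–35 days after 7 February 2002 (when the grieved event occurs), so 21 February 2002 through 14 March 2002; done 28 March 2002 — 14 days after the window closed.
The procedure was therefore not followed at step 1.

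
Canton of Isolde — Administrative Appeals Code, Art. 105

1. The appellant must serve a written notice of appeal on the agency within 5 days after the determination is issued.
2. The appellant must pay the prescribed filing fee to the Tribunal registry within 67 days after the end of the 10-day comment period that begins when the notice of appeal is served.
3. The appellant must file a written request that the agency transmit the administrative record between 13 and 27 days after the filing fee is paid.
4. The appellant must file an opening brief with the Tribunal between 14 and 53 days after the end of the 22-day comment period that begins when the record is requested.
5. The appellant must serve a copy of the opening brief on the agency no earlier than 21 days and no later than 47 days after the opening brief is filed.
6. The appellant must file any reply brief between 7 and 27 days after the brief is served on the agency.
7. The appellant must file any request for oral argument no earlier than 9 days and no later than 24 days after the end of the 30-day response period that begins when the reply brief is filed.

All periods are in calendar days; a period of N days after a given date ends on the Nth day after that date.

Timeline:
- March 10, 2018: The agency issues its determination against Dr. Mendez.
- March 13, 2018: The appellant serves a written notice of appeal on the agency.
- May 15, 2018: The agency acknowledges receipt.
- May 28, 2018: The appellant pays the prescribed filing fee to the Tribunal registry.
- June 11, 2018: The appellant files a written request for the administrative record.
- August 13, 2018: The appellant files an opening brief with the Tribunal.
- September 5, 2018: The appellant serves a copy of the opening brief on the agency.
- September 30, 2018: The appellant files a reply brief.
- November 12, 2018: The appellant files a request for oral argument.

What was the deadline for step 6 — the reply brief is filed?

October 2, 2018

Step 6 runs from September 5, 2018, when the brief is served on the agency. The window is 7–27 days after September 5, 2018; it closes on October 2, 2018.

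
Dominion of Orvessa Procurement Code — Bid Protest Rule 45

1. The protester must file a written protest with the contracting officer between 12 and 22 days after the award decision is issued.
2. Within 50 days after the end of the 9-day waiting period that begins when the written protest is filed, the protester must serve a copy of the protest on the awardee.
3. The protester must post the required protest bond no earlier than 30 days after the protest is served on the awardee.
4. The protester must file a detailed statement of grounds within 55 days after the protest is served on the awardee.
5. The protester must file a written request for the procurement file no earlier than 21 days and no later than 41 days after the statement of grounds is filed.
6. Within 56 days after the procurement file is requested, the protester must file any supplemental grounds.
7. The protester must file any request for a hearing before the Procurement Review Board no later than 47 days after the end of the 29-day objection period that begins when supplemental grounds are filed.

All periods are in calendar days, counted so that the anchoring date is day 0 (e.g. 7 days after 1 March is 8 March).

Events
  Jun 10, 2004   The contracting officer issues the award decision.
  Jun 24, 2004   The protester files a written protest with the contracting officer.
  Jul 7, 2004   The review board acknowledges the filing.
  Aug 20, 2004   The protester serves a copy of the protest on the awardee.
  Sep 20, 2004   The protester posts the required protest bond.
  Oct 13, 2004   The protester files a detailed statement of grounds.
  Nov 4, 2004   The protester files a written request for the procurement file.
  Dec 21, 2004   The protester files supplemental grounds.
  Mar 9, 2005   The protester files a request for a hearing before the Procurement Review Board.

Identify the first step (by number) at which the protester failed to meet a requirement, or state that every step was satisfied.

(1) the permitted window runs from Jun 10, 2004 + 12 = Jun 22, 2004 to Jun 10, 2004 + 22 = Jul 2, 2004; done Jun 24, 2004, which is between those dates.
(2) due by Jul 3, 2004 + 50 days = Aug 22, 2004; Aug 20, 2004 is within that limit.
(3) permitted from Aug 20, 2004 + 30 days = Sep 19, 2004 onward; done Sep 20, 2004, after the minimum wait.
(4) due by Aug 20, 2004 + 55 days = Oct 14, 2004; completed Oct 13, 2004, before the deadline.
(5) the permitted window runs from Oct 13, 2004 + 21 = Nov 3, 2004 to Oct 13, 2004 + 41 = Nov 23, 2004; Nov 4, 2004 falls inside that range.
(6) due by Nov 4, 2004 + 56 days = Dec 30, 2004; completed Dec 21, 2004, before the deadline.
(7) due by Jan 19, 2005 + 47 days = Mar 7, 2005; done Mar 9, 2005 — 2 days late.

Step 7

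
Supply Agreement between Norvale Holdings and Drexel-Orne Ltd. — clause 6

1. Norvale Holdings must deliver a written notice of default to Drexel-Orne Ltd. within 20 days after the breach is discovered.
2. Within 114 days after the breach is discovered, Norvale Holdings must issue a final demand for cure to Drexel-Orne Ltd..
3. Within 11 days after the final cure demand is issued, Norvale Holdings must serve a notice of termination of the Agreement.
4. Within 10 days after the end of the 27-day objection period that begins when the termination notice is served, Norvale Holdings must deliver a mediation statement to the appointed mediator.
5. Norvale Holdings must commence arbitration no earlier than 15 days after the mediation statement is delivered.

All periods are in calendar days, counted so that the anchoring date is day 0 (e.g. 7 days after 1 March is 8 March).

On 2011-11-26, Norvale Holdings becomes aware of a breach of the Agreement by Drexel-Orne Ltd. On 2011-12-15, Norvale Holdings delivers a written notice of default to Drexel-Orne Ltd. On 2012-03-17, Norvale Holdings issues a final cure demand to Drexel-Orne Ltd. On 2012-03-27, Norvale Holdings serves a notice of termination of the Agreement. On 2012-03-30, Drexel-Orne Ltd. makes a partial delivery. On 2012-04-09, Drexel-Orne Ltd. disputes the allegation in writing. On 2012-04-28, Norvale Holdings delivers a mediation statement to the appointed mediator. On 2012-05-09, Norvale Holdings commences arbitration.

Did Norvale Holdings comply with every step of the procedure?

No

Step 1 — counting 20 days from 2011-11-26 (when the breach is discovered) gives a deadline of 2011-12-16; 2011-12-15 is within that limit.
Step 2 — counting 114 days from 2011-11-26 (when the breach is discovered) gives a deadline of 2012-03-19; completed 2012-03-17, before the deadline.
Step 3 — counting 11 days from 2012-03-17 (when the final cure demand is issued) gives a deadline of 2012-03-28; done 2012-03-27 — timely.
Step 4 — counting 10 days from 2012-04-23 (end of the 27-day objection period, which began when the termination notice is served on 2012-03-27) gives a deadline of 2012-05-03; completed 2012-04-28, before the deadline.
Step 5 — must wait 15 days from 2012-04-28 (when the mediation statement is delivered), so not before 2012-05-13; acted on 2012-05-09, 4 days prematurely.
Later steps need not be reached.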